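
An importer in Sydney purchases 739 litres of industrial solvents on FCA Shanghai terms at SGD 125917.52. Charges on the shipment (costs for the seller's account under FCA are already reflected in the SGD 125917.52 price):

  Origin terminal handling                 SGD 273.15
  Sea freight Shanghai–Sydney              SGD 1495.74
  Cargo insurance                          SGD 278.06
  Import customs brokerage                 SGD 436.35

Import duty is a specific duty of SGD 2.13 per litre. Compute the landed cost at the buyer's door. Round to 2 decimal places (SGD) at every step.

FCA: the seller delivers export-cleared goods to the carrier; the buyer bears costs from that point.
CIF value = FCA price + origin terminal + freight + insurance = 125917.52 + 273.15 + 1495.74 + 278.06 = 127964.47
Import duty = 739 × 2.13 = 1574.07
Buyer bears: origin terminal 273.15 + freight 1495.74 + insurance 278.06 + brokerage 436.35 + duty 1574.07 = 4057.37
Landed cost = invoice 125917.52 + 4057.37 = 129974.89

Total landed cost: SGD 129974.89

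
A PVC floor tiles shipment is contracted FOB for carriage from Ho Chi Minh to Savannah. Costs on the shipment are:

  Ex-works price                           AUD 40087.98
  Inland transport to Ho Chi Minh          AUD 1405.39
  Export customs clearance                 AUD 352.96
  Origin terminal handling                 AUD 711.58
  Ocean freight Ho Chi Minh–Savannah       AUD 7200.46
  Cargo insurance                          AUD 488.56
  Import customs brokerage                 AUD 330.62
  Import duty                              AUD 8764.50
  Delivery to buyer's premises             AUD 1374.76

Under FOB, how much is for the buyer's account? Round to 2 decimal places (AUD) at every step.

FOB: the seller bears costs until goods are on board at the origin port; the buyer bears freight, insurance and all costs thereafter.
Seller's account: goods 40087.98 + inland to port 1405.39 + export clearance 352.96 + origin terminal 711.58 = 42557.91
Buyer's account: freight 7200.46 + insurance 488.56 + brokerage 330.62 + duty 8764.50 + delivery 1374.76 = 18158.90

Buyer's account: AUD 18158.90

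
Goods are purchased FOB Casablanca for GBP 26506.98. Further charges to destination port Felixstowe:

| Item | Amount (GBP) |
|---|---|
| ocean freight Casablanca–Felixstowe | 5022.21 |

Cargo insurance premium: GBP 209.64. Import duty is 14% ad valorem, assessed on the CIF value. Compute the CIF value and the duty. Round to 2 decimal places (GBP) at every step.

CIF value: GBP 31738.83; import duty: GBP 4443.44

CIF = FOB price + freight + insurance
CIF = 26506.98 + 5022.21 + 209.64 = 31738.83
Import duty = 31738.83 × 14% = 4443.44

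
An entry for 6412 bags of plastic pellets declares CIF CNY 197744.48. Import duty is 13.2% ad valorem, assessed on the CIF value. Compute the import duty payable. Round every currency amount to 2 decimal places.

Import duty = 197744.48 × 13.2% = 26102.27

Import duty: CNY 26102.27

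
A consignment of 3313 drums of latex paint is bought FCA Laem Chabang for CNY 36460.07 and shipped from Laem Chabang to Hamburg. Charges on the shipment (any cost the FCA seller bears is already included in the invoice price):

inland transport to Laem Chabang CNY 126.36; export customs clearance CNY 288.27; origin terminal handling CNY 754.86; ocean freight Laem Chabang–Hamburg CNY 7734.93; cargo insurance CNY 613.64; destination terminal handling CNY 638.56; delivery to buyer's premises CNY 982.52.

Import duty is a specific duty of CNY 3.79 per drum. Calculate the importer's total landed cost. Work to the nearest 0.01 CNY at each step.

FCA: the seller delivers export-cleared goods to the carrier; the buyer bears costs from that point.
Already in the invoice (seller's account under FCA): inland to port, export clearance — exclude.
CIF value = FCA price + origin terminal + freight + insurance = 36460.07 + 754.86 + 7734.93 + 613.64 = 45563.50
Import duty = 3313 × 3.79 = 12556.27
Buyer bears: origin terminal 754.86 + freight 7734.93 + insurance 613.64 + destination terminal 638.56 + delivery 982.52 + duty 12556.27 = 23280.78
Landed cost = invoice 36460.07 + 23280.78 = 59740.85

Total landed cost: CNY 59740.85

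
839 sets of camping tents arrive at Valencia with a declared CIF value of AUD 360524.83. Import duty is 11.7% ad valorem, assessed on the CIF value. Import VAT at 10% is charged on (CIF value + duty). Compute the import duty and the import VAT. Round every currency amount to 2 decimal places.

Import duty = 360524.83 × 11.7% = 42181.41
VAT base = CIF + duty = 360524.83 + 42181.41 = 402706.24
Import VAT = 402706.24 × 10% = 40270.62

Import duty: AUD 42181.41; import VAT: AUD 40270.62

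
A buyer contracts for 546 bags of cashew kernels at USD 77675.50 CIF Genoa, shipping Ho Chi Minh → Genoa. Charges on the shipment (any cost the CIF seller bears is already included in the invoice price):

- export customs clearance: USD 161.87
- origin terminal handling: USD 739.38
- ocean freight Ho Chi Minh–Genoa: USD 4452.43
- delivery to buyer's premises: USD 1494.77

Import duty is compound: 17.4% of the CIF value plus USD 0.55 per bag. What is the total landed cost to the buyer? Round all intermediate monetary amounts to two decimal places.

CIF: the seller pays costs through ocean freight and marine insurance to the destination port.
Already in the invoice (seller's account under CIF): export clearance, origin terminal, freight — exclude.
The CIF price already equals the CIF value: 77675.50
Ad valorem component: 77675.50 × 17.4% = 13515.54
Specific component: 546 × 0.55 = 300.30
Import duty = 13515.54 + 300.30 = 13815.84
Buyer bears: delivery 1494.77 + duty 13815.84 = 15310.61
Landed cost = invoice 77675.50 + 15310.61 = 92986.11

Total landed cost: USD 92986.11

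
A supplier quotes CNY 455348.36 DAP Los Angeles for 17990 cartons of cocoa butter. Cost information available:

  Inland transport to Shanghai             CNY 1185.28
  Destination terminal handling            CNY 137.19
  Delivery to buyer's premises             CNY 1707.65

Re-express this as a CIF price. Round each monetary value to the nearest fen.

CIF price: CNY 453503.52

Not relevant to the conversion: inland to port — on the seller under both DAP and CIF; already in the DAP price and stays in the CIF price.
From DAP to CIF, the seller no longer bears: destination terminal, delivery.
CIF price = 455348.36 − 137.19 − 1707.65 = 453503.52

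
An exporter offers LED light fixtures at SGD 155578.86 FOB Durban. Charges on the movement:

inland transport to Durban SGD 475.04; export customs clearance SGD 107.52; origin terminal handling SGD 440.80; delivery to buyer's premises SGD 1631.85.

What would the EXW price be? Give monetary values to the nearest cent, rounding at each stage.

Not relevant to the conversion: delivery — on the buyer under both terms; not part of either seller's price.
From FOB to EXW, the seller no longer bears: inland to port, export clearance, origin terminal.
EXW price = 155578.86 − 475.04 − 107.52 − 440.80 = 154555.50

EXW price: SGD 154555.50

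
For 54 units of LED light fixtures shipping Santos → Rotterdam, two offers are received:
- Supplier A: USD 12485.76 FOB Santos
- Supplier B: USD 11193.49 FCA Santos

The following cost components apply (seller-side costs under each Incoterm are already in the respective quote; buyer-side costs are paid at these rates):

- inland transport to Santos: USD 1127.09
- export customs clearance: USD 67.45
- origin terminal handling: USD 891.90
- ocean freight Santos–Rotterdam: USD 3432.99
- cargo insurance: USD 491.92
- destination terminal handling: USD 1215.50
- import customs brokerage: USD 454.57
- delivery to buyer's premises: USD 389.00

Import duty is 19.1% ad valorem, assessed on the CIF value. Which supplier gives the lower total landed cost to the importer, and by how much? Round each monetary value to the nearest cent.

Supplier A (FOB):
CIF value = FOB price + freight + insurance = 12485.76 + 3432.99 + 491.92 = 16410.67
Import duty = 16410.67 × 19.1% = 3134.44
Buyer bears (A): 3432.99 + 491.92 + 1215.50 + 454.57 + 389.00 = 5983.98
Landed cost (A) = invoice 12485.76 + 5983.98 + duty 3134.44 = 21604.18
Supplier B (FCA):
CIF value = FCA price + origin terminal + freight + insurance = 11193.49 + 891.90 + 3432.99 + 491.92 = 16010.30
Import duty = 16010.30 × 19.1% = 3057.97
Buyer bears (B): 891.90 + 3432.99 + 491.92 + 1215.50 + 454.57 + 389.00 = 6875.88
Landed cost (B) = invoice 11193.49 + 6875.88 + duty 3057.97 = 21127.34
Difference = |21604.18 − 21127.34| = 476.84

Supplier B is cheaper by USD 476.84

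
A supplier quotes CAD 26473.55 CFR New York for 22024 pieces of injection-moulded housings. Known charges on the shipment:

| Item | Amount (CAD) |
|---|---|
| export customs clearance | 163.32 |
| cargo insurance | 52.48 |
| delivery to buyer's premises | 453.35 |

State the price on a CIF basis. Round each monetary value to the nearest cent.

Not relevant to the conversion: export clearance — on the seller under both CFR and CIF; already in the CFR price and stays in the CIF price. delivery — on the buyer under both terms; not part of either seller's price.
From CFR to CIF, the seller additionally bears: insurance.
CIF price = 26473.55 + 52.48 = 26526.03

CIF price: CAD 26526.03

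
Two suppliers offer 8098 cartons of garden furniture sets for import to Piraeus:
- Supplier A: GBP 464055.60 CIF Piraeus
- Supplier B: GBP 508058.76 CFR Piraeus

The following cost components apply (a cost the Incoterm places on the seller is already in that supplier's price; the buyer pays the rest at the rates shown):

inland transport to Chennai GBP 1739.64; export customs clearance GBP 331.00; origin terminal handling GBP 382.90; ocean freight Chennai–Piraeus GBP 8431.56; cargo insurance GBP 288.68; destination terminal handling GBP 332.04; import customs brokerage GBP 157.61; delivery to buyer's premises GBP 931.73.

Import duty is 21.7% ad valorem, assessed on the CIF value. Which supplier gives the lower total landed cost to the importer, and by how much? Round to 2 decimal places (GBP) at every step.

Supplier A is cheaper by GBP 53903.16

Supplier A (CIF):
The CIF price already equals the CIF value: 464055.60
Import duty = 464055.60 × 21.7% = 100700.07
Buyer bears (A): 332.04 + 157.61 + 931.73 = 1421.38
Landed cost (A) = invoice 464055.60 + 1421.38 + duty 100700.07 = 566177.05
Supplier B (CFR):
CIF value = CFR price + insurance = 508058.76 + 288.68 = 508347.44
Import duty = 508347.44 × 21.7% = 110311.39
Buyer bears (B): 288.68 + 332.04 + 157.61 + 931.73 = 1710.06
Landed cost (B) = invoice 508058.76 + 1710.06 + duty 110311.39 = 620080.21
Difference = |566177.05 − 620080.21| = 53903.16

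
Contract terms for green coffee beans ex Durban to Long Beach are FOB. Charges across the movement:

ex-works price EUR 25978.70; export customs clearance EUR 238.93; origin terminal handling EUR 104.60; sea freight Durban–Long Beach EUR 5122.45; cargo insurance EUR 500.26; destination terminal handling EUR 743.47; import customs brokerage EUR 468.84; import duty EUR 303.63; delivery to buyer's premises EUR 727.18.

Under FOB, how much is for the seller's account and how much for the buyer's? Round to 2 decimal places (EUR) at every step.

Seller: EUR 26322.23; buyer: EUR 7865.83

FOB: the seller bears costs until goods are on board at the origin port; the buyer bears freight, insurance and all costs thereafter.
Seller's account: goods 25978.70 + export clearance 238.93 + origin terminal 104.60 = 26322.23
Buyer's account: freight 5122.45 + insurance 500.26 + destination terminal 743.47 + brokerage 468.84 + duty 303.63 + delivery 727.18 = 7865.83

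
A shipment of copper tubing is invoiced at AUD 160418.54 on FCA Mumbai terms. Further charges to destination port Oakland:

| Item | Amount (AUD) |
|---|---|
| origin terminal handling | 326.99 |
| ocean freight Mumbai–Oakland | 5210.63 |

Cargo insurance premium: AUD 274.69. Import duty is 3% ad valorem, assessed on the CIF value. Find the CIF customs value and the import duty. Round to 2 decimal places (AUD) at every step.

CIF value: AUD 166230.85; import duty: AUD 4986.93

CIF = FCA price + pre-shipment costs + freight + insurance
CIF = 160418.54 + 326.99 + 5210.63 + 274.69 = 166230.85
Import duty = 166230.85 × 3% = 4986.93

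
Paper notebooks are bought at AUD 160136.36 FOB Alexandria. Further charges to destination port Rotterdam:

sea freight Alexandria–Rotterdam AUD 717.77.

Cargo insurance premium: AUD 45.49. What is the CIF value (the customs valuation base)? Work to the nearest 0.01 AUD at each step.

CIF value: AUD 160899.62

CIF = FOB price + freight + insurance
CIF = 160136.36 + 717.77 + 45.49 = 160899.62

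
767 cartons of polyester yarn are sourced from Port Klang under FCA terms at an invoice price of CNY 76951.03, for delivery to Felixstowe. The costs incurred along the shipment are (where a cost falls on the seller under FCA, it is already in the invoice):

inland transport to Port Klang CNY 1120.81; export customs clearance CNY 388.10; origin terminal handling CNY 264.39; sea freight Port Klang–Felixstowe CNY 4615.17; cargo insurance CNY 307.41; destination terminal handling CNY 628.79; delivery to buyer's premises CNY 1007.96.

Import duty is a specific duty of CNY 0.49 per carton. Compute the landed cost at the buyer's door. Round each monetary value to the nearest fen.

Total landed cost: CNY 84150.58

FCA: the seller delivers export-cleared goods to the carrier; the buyer bears costs from that point.
Already in the invoice (seller's account under FCA): inland to port, export clearance — exclude.
CIF value = FCA price + origin terminal + freight + insurance = 76951.03 + 264.39 + 4615.17 + 307.41 = 82138.00
Import duty = 767 × 0.49 = 375.83
Buyer bears: origin terminal 264.39 + freight 4615.17 + insurance 307.41 + destination terminal 628.79 + delivery 1007.96 + duty 375.83 = 7199.55
Landed cost = invoice 76951.03 + 7199.55 = 84150.58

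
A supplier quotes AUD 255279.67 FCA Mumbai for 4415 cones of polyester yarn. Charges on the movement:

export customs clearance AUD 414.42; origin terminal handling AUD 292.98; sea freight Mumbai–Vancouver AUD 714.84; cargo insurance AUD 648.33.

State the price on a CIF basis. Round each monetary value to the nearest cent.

CIF price: AUD 256935.82

Not relevant to the conversion: export clearance — on the seller under both FCA and CIF; already in the FCA price and stays in the CIF price.
From FCA to CIF, the seller additionally bears: origin terminal, freight, insurance.
CIF price = 255279.67 + 292.98 + 714.84 + 648.33 = 256935.82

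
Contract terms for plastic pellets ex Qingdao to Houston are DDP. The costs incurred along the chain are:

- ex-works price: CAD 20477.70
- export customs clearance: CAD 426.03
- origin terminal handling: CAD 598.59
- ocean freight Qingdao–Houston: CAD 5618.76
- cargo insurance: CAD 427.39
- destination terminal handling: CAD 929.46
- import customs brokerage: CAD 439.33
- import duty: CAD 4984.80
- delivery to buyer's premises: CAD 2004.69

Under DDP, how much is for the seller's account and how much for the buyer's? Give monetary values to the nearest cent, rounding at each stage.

Seller: CAD 35906.75; buyer: CAD 0.00

DDP: the seller bears all costs including import duty.
Seller's account: goods 20477.70 + export clearance 426.03 + origin terminal 598.59 + freight 5618.76 + insurance 427.39 + destination terminal 929.46 + brokerage 439.33 + duty 4984.80 + delivery 2004.69 = 35906.75
Buyer's account: 0.00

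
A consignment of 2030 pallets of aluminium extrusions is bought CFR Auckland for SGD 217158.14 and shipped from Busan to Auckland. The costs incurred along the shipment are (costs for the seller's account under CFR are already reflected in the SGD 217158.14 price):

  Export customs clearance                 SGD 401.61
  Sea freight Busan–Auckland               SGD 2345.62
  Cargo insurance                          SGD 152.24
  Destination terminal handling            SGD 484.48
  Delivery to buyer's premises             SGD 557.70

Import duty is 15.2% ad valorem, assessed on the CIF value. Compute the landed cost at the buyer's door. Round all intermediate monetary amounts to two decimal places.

CFR: the seller pays costs through ocean freight to the destination port, but not insurance.
Already in the invoice (seller's account under CFR): export clearance, freight — exclude.
CIF value = CFR price + insurance = 217158.14 + 152.24 = 217310.38
Import duty = 217310.38 × 15.2% = 33031.18
Buyer bears: insurance 152.24 + destination terminal 484.48 + delivery 557.70 + duty 33031.18 = 34225.60
Landed cost = invoice 217158.14 + 34225.60 = 251383.74

Total landed cost: SGD 251383.74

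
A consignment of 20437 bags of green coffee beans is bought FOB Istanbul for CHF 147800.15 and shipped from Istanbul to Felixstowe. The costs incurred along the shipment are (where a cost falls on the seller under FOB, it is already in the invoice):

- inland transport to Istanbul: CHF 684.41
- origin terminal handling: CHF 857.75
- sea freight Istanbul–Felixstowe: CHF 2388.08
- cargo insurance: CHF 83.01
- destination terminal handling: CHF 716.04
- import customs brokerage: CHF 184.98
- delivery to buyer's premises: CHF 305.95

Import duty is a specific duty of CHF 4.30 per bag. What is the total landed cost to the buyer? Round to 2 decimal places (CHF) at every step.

FOB: the seller bears costs until goods are on board at the origin port; the buyer bears freight, insurance and all costs thereafter.
Already in the invoice (seller's account under FOB): inland to port, origin terminal — exclude.
CIF value = FOB price + freight + insurance = 147800.15 + 2388.08 + 83.01 = 150271.24
Import duty = 20437 × 4.30 = 87879.10
Buyer bears: freight 2388.08 + insurance 83.01 + destination terminal 716.04 + brokerage 184.98 + delivery 305.95 + duty 87879.10 = 91557.16
Landed cost = invoice 147800.15 + 91557.16 = 239357.31

Total landed cost: CHF 239357.31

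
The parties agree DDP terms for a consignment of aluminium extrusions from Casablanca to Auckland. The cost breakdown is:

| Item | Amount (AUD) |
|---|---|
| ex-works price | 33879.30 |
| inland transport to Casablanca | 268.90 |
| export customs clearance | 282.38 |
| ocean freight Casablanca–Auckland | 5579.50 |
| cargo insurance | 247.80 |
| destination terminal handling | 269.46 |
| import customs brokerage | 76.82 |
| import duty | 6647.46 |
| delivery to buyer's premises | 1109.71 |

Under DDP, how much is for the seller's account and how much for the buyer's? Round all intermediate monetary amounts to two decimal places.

DDP: the seller bears all costs including import duty.
Seller's account: goods 33879.30 + inland to port 268.90 + export clearance 282.38 + freight 5579.50 + insurance 247.80 + destination terminal 269.46 + brokerage 76.82 + duty 6647.46 + delivery 1109.71 = 48361.33
Buyer's account: 0.00

Seller: AUD 48361.33; buyer: AUD 0.00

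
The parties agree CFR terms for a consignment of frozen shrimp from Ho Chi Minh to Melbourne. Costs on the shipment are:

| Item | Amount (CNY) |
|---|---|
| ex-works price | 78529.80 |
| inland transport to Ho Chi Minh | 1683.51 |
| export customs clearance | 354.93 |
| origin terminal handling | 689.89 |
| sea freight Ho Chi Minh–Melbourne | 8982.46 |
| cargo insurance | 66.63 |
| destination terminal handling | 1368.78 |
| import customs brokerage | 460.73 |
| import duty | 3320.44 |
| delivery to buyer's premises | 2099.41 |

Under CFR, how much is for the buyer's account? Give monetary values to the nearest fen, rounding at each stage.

CFR: the seller pays costs through ocean freight to the destination port, but not insurance.
Seller's account: goods 78529.80 + inland to port 1683.51 + export clearance 354.93 + origin terminal 689.89 + freight 8982.46 = 90240.59
Buyer's account: insurance 66.63 + destination terminal 1368.78 + brokerage 460.73 + duty 3320.44 + delivery 2099.41 = 7315.99

Buyer's account: CNY 7315.99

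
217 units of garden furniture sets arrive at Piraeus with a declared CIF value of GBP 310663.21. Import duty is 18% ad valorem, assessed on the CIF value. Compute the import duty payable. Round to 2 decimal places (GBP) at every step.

Import duty: GBP 55919.38

Import duty = 310663.21 × 18% = 55919.38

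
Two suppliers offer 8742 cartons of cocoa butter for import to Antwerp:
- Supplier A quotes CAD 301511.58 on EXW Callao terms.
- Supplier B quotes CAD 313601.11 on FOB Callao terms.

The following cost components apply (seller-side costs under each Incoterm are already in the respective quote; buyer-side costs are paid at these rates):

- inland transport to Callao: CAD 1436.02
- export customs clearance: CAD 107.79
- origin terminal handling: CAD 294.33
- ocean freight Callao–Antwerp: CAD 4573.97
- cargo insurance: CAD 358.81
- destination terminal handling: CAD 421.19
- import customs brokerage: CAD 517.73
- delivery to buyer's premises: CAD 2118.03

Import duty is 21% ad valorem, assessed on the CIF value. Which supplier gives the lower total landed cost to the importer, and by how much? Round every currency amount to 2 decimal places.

Supplier A (EXW):
CIF value = EXW price + inland to port + export clearance + origin terminal + freight + insurance = 301511.58 + 1436.02 + 107.79 + 294.33 + 4573.97 + 358.81 = 308282.50
Import duty = 308282.50 × 21% = 64739.33
Buyer bears (A): 1436.02 + 107.79 + 294.33 + 4573.97 + 358.81 + 421.19 + 517.73 + 2118.03 = 9827.87
Landed cost (A) = invoice 301511.58 + 9827.87 + duty 64739.33 = 376078.78
Supplier B (FOB):
CIF value = FOB price + freight + insurance = 313601.11 + 4573.97 + 358.81 = 318533.89
Import duty = 318533.89 × 21% = 66892.12
Buyer bears (B): 4573.97 + 358.81 + 421.19 + 517.73 + 2118.03 = 7989.73
Landed cost (B) = invoice 313601.11 + 7989.73 + duty 66892.12 = 388482.96
Difference = |376078.78 − 388482.96| = 12404.18

Supplier A is cheaper by CAD 12404.18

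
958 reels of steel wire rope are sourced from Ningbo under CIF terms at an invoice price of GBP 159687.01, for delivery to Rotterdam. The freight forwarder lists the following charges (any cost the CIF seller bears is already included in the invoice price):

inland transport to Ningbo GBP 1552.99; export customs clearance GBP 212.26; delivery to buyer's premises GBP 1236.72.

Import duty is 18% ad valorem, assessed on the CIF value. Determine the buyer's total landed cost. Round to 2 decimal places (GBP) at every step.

CIF: the seller pays costs through ocean freight and marine insurance to the destination port.
Already in the invoice (seller's account under CIF): inland to port, export clearance — exclude.
The CIF price already equals the CIF value: 159687.01
Import duty = 159687.01 × 18% = 28743.66
Buyer bears: delivery 1236.72 + duty 28743.66 = 29980.38
Landed cost = invoice 159687.01 + 29980.38 = 189667.39

Total landed cost: GBP 189667.39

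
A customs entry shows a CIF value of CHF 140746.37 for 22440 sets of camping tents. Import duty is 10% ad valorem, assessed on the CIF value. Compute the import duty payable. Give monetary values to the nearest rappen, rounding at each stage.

Import duty = 140746.37 × 10% = 14074.64

Import duty: CHF 14074.64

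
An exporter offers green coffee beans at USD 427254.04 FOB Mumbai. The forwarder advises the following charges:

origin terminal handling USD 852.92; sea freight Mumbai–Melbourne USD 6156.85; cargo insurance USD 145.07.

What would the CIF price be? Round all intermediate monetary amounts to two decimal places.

CIF price: USD 433555.96

Not relevant to the conversion: origin terminal — on the seller under both FOB and CIF; already in the FOB price and stays in the CIF price.
From FOB to CIF, the seller additionally bears: freight, insurance.
CIF price = 427254.04 + 6156.85 + 145.07 = 433555.96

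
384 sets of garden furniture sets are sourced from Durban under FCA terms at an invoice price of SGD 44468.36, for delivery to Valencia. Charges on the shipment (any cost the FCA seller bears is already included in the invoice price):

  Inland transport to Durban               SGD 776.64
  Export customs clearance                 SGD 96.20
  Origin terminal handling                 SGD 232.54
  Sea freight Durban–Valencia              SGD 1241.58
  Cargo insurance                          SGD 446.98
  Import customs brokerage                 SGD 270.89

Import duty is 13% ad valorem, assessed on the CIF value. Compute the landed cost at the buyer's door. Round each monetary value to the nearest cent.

Total landed cost: SGD 52690.98

FCA: the seller delivers export-cleared goods to the carrier; the buyer bears costs from that point.
Already in the invoice (seller's account under FCA): inland to port, export clearance — exclude.
CIF value = FCA price + origin terminal + freight + insurance = 44468.36 + 232.54 + 1241.58 + 446.98 = 46389.46
Import duty = 46389.46 × 13% = 6030.63
Buyer bears: origin terminal 232.54 + freight 1241.58 + insurance 446.98 + brokerage 270.89 + duty 6030.63 = 8222.62
Landed cost = invoice 44468.36 + 8222.62 = 52690.98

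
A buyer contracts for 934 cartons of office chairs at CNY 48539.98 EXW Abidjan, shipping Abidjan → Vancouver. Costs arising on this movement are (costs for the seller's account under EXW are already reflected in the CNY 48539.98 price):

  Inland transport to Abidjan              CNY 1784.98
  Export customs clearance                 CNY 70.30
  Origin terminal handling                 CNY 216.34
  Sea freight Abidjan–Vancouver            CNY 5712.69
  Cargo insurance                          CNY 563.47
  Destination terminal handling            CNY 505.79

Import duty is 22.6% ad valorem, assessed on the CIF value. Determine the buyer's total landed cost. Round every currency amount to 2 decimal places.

EXW: the seller makes goods available at their premises; the buyer bears all onward costs.
CIF value = EXW price + inland to port + export clearance + origin terminal + freight + insurance = 48539.98 + 1784.98 + 70.30 + 216.34 + 5712.69 + 563.47 = 56887.76
Import duty = 56887.76 × 22.6% = 12856.63
Buyer bears: inland to port 1784.98 + export clearance 70.30 + origin terminal 216.34 + freight 5712.69 + insurance 563.47 + destination terminal 505.79 + duty 12856.63 = 21710.20
Landed cost = invoice 48539.98 + 21710.20 = 70250.18

Total landed cost: CNY 70250.18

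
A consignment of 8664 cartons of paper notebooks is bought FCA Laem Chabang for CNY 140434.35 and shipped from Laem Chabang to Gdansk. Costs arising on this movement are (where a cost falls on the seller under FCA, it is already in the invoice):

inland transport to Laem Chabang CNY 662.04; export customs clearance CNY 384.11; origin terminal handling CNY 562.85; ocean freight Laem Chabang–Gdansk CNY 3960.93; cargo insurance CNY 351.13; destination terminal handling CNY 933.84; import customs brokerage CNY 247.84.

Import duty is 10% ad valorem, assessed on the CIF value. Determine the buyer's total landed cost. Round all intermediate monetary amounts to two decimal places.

Total landed cost: CNY 161021.87

FCA: the seller delivers export-cleared goods to the carrier; the buyer bears costs from that point.
Already in the invoice (seller's account under FCA): inland to port, export clearance — exclude.
CIF value = FCA price + origin terminal + freight + insurance = 140434.35 + 562.85 + 3960.93 + 351.13 = 145309.26
Import duty = 145309.26 × 10% = 14530.93
Buyer bears: origin terminal 562.85 + freight 3960.93 + insurance 351.13 + destination terminal 933.84 + brokerage 247.84 + duty 14530.93 = 20587.52
Landed cost = invoice 140434.35 + 20587.52 = 161021.87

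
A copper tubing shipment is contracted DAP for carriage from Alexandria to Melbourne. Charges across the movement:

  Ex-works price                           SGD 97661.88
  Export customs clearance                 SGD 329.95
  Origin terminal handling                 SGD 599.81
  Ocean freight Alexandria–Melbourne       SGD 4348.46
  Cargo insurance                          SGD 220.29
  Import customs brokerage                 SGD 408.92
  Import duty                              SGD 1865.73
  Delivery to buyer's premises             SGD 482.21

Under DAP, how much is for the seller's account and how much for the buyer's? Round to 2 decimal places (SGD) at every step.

Seller: SGD 103642.60; buyer: SGD 2274.65

DAP: the seller bears all costs to the named destination except import duty and clearance.
Seller's account: goods 97661.88 + export clearance 329.95 + origin terminal 599.81 + freight 4348.46 + insurance 220.29 + delivery 482.21 = 103642.60
Buyer's account: brokerage 408.92 + duty 1865.73 = 2274.65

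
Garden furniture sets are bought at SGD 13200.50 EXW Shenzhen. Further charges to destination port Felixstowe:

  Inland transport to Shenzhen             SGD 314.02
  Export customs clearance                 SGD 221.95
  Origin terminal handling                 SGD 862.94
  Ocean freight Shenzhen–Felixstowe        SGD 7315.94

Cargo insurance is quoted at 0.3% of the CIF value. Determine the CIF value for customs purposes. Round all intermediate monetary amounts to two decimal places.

CIF value: SGD 21981.29

Let C be the CIF value. C = EXW price + pre-shipment costs + freight + 0.3% × C
C − 0.3% × C = 13200.50 + 314.02 + 221.95 + 862.94 + 7315.94
0.997 × C = 21915.35
C = 21915.35 / 0.997 = 21981.29
Insurance premium = 0.3% × 21981.29 = 65.94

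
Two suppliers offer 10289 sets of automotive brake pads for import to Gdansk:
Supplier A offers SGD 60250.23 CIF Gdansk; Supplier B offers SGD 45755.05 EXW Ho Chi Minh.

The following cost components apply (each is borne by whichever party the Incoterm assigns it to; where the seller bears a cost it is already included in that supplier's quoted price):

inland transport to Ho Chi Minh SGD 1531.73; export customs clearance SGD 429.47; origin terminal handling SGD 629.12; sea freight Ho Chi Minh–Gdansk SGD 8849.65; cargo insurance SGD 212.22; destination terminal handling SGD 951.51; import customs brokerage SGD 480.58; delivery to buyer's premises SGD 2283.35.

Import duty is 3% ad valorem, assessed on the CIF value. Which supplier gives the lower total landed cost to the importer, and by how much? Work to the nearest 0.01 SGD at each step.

Supplier B is cheaper by SGD 2928.28

Supplier A (CIF):
The CIF price already equals the CIF value: 60250.23
Import duty = 60250.23 × 3% = 1807.51
Buyer bears (A): 951.51 + 480.58 + 2283.35 = 3715.44
Landed cost (A) = invoice 60250.23 + 3715.44 + duty 1807.51 = 65773.18
Supplier B (EXW):
CIF value = EXW price + inland to port + export clearance + origin terminal + freight + insurance = 45755.05 + 1531.73 + 429.47 + 629.12 + 8849.65 + 212.22 = 57407.24
Import duty = 57407.24 × 3% = 1722.22
Buyer bears (B): 1531.73 + 429.47 + 629.12 + 8849.65 + 212.22 + 951.51 + 480.58 + 2283.35 = 15367.63
Landed cost (B) = invoice 45755.05 + 15367.63 + duty 1722.22 = 62844.90
Difference = |65773.18 − 62844.90| = 2928.28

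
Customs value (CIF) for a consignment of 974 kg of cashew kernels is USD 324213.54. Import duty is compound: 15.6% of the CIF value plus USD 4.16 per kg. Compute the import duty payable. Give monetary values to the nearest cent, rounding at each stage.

Import duty: USD 54629.15

Ad valorem component: 324213.54 × 15.6% = 50577.31
Specific component: 974 × 4.16 = 4051.84
Import duty = 50577.31 + 4051.84 = 54629.15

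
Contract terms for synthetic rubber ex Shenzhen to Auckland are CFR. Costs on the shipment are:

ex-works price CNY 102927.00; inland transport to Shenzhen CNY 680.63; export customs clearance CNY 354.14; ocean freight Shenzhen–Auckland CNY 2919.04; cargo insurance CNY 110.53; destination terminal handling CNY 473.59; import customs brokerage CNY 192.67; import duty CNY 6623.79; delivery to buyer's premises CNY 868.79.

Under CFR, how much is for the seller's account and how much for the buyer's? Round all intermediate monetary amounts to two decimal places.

CFR: the seller pays costs through ocean freight to the destination port, but not insurance.
Seller's account: goods 102927.00 + inland to port 680.63 + export clearance 354.14 + freight 2919.04 = 106880.81
Buyer's account: insurance 110.53 + destination terminal 473.59 + brokerage 192.67 + duty 6623.79 + delivery 868.79 = 8269.37

Seller: CNY 106880.81; buyer: CNY 8269.37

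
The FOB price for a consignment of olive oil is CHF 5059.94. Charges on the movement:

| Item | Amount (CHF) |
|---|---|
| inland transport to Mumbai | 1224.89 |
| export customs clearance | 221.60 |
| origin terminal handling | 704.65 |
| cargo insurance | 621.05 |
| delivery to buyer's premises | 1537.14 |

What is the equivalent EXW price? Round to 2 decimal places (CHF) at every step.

Not relevant to the conversion: insurance, delivery — on the buyer under both terms; not part of either seller's price.
From FOB to EXW, the seller no longer bears: inland to port, export clearance, origin terminal.
EXW price = 5059.94 − 1224.89 − 221.60 − 704.65 = 2908.80

EXW price: CHF 2908.80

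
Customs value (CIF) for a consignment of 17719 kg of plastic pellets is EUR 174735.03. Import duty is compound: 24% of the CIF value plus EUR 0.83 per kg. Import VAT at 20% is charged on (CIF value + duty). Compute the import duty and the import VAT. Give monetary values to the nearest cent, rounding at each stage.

Ad valorem component: 174735.03 × 24% = 41936.41
Specific component: 17719 × 0.83 = 14706.77
Import duty = 41936.41 + 14706.77 = 56643.18
VAT base = CIF + duty = 174735.03 + 56643.18 = 231378.21
Import VAT = 231378.21 × 20% = 46275.64

Import duty: EUR 56643.18; import VAT: EUR 46275.64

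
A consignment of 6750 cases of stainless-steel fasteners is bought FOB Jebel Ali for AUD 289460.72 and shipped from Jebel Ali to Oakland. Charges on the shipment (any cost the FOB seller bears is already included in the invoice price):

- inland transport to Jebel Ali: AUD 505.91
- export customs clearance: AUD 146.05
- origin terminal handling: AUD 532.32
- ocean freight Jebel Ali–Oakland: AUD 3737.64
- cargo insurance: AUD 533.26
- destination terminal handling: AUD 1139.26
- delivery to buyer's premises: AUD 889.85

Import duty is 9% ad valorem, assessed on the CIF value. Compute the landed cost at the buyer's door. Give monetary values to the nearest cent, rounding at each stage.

FOB: the seller bears costs until goods are on board at the origin port; the buyer bears freight, insurance and all costs thereafter.
Already in the invoice (seller's account under FOB): inland to port, export clearance, origin terminal — exclude.
CIF value = FOB price + freight + insurance = 289460.72 + 3737.64 + 533.26 = 293731.62
Import duty = 293731.62 × 9% = 26435.85
Buyer bears: freight 3737.64 + insurance 533.26 + destination terminal 1139.26 + delivery 889.85 + duty 26435.85 = 32735.86
Landed cost = invoice 289460.72 + 32735.86 = 322196.58

Total landed cost: AUD 322196.58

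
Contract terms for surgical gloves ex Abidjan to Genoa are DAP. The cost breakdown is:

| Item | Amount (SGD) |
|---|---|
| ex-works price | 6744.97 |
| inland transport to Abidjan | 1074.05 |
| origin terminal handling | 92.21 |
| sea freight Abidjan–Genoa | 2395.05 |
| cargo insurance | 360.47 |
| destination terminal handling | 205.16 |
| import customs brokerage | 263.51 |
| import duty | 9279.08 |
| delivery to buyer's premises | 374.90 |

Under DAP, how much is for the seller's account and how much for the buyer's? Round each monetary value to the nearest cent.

Seller: SGD 11246.81; buyer: SGD 9542.59

DAP: the seller bears all costs to the named destination except import duty and clearance.
Seller's account: goods 6744.97 + inland to port 1074.05 + origin terminal 92.21 + freight 2395.05 + insurance 360.47 + destination terminal 205.16 + delivery 374.90 = 11246.81
Buyer's account: brokerage 263.51 + duty 9279.08 = 9542.59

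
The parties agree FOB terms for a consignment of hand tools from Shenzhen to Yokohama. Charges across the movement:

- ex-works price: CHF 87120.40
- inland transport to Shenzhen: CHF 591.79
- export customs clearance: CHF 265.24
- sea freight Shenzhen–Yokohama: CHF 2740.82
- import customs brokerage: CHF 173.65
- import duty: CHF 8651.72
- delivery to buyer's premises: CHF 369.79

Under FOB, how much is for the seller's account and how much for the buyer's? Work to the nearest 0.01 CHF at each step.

FOB: the seller bears costs until goods are on board at the origin port; the buyer bears freight, insurance and all costs thereafter.
Seller's account: goods 87120.40 + inland to port 591.79 + export clearance 265.24 = 87977.43
Buyer's account: freight 2740.82 + brokerage 173.65 + duty 8651.72 + delivery 369.79 = 11935.98

Seller: CHF 87977.43; buyer: CHF 11935.98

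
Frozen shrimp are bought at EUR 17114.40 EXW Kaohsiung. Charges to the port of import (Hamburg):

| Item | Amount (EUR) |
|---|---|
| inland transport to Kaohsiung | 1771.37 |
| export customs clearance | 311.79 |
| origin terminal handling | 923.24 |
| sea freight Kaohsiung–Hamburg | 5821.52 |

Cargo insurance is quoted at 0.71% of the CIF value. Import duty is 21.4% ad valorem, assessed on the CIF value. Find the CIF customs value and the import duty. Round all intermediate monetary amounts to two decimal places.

CIF value: EUR 26127.83; import duty: EUR 5591.36

Let C be the CIF value. C = EXW price + pre-shipment costs + freight + 0.71% × C
C − 0.71% × C = 17114.40 + 1771.37 + 311.79 + 923.24 + 5821.52
0.9929 × C = 25942.32
C = 25942.32 / 0.9929 = 26127.83
Insurance premium = 0.71% × 26127.83 = 185.51
Import duty = 26127.83 × 21.4% = 5591.36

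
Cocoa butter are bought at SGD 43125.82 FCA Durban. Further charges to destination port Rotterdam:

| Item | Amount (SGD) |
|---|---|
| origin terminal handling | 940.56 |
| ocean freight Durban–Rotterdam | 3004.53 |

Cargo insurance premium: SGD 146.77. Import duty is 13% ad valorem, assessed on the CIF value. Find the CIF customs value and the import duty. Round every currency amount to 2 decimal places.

CIF value: SGD 47217.68; import duty: SGD 6138.30

CIF = FCA price + pre-shipment costs + freight + insurance
CIF = 43125.82 + 940.56 + 3004.53 + 146.77 = 47217.68
Import duty = 47217.68 × 13% = 6138.30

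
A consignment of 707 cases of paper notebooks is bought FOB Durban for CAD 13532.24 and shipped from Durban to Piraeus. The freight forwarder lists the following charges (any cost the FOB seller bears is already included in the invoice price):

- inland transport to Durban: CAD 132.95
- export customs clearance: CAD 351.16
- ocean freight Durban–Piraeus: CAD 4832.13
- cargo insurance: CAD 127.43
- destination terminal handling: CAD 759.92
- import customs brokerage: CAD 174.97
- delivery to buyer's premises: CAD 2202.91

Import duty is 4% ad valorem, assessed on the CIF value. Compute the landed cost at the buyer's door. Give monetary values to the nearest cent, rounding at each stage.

Total landed cost: CAD 22369.27

FOB: the seller bears costs until goods are on board at the origin port; the buyer bears freight, insurance and all costs thereafter.
Already in the invoice (seller's account under FOB): inland to port, export clearance — exclude.
CIF value = FOB price + freight + insurance = 13532.24 + 4832.13 + 127.43 = 18491.80
Import duty = 18491.80 × 4% = 739.67
Buyer bears: freight 4832.13 + insurance 127.43 + destination terminal 759.92 + brokerage 174.97 + delivery 2202.91 + duty 739.67 = 8837.03
Landed cost = invoice 13532.24 + 8837.03 = 22369.27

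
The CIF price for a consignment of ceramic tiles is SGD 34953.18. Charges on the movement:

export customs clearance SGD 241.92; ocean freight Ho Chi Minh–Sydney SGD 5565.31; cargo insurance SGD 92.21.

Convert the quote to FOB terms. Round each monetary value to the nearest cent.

Not relevant to the conversion: export clearance — on the seller under both CIF and FOB; already in the CIF price and stays in the FOB price.
From CIF to FOB, the seller no longer bears: freight, insurance.
FOB price = 34953.18 − 5565.31 − 92.21 = 29295.66

FOB price: SGD 29295.66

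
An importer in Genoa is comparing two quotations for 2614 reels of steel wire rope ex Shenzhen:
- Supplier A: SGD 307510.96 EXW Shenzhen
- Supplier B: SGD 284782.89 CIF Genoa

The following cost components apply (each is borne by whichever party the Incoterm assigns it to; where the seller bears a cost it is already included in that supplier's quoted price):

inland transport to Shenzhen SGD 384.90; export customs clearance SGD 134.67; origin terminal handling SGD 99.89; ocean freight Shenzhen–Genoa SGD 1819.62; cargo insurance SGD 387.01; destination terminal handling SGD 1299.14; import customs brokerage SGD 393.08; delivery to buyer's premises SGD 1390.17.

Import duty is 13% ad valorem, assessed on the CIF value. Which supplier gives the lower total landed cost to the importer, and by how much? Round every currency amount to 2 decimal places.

Supplier B is cheaper by SGD 28876.20

Supplier A (EXW):
CIF value = EXW price + inland to port + export clearance + origin terminal + freight + insurance = 307510.96 + 384.90 + 134.67 + 99.89 + 1819.62 + 387.01 = 310337.05
Import duty = 310337.05 × 13% = 40343.82
Buyer bears (A): 384.90 + 134.67 + 99.89 + 1819.62 + 387.01 + 1299.14 + 393.08 + 1390.17 = 5908.48
Landed cost (A) = invoice 307510.96 + 5908.48 + duty 40343.82 = 353763.26
Supplier B (CIF):
The CIF price already equals the CIF value: 284782.89
Import duty = 284782.89 × 13% = 37021.78
Buyer bears (B): 1299.14 + 393.08 + 1390.17 = 3082.39
Landed cost (B) = invoice 284782.89 + 3082.39 + duty 37021.78 = 324887.06
Difference = |353763.26 − 324887.06| = 28876.20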